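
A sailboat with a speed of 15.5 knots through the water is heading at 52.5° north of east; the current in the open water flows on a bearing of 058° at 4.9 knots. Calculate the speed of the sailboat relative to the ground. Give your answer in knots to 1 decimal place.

20.2 knots

Taking east as x and north as y: velocity relative to the water = (9.436, 12.297) knots; the water relative to ground = (4.155, 2.597) knots.
Velocity relative to ground = (9.436, 12.297) + (4.155, 2.597) = (13.591, 14.894) knots.
Speed = |(13.591, 14.894)| = 20.163 knots.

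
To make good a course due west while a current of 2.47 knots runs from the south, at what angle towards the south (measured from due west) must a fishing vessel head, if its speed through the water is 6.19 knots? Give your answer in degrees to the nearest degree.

The current pushes perpendicular to the desired track; the heading must have a component into the current equal to 2.47 knots: 6.19 sin θ = 2.47.
sin θ = 0.3990, so θ = 23.518°.

24°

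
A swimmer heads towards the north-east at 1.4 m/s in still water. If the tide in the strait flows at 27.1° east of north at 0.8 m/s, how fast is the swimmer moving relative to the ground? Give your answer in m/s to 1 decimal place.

Taking east as x and north as y: velocity relative to the water = (0.990, 0.990) m/s; the water relative to ground = (0.364, 0.712) m/s.
Velocity relative to ground = (0.990, 0.990) + (0.364, 0.712) = (1.354, 1.702) m/s.
Speed = |(1.354, 1.702)| = 2.175 m/s.

2.2 m/s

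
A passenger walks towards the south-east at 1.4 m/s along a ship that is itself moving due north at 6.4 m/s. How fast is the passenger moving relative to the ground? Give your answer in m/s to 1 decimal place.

5.5 m/s

Taking east as x and north as y: ship velocity = (0.000, 6.400) m/s; passenger velocity relative to ship = (0.990, -0.990) m/s.
Velocity relative to ground = (0.000, 6.400) + (0.990, -0.990) = (0.990, 5.410) m/s.
Speed = |(0.990, 5.410)| = 5.500 m/s.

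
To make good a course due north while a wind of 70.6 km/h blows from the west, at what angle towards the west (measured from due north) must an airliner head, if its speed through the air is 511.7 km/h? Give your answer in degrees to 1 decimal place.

The wind pushes perpendicular to the desired track; the heading must have a component into the wind equal to 70.6 km/h: 511.7 sin θ = 70.6.
sin θ = 0.1380, so θ = 7.930°.

7.9°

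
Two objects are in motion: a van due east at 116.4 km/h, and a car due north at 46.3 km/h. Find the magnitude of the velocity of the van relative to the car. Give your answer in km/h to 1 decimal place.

Taking east as x and north as y: van velocity = (116.400, 0.000) km/h; car velocity = (0.000, 46.300) km/h.
Velocity of van relative to car = (116.400, 0.000) − (0.000, 46.300) = (116.400, -46.300) km/h.
Magnitude = |(116.400, -46.300)| = 125.270 km/h.

125.3 km/h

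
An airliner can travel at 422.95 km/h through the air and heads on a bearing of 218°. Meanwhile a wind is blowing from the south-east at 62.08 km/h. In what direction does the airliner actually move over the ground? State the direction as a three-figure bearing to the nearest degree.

226°

Taking east as x and north as y: velocity relative to the air = (-260.394, -333.289) km/h; the air relative to ground = (-43.897, 43.897) km/h.
Velocity relative to ground = (-260.394, -333.289) + (-43.897, 43.897) = (-304.291, -289.392) km/h.
Bearing = atan2(-304.29, -289.39) = 226.44° clockwise from north.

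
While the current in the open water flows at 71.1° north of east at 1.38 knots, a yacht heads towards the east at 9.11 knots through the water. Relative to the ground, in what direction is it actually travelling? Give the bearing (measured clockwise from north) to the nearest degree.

082°

Taking east as x and north as y: velocity relative to the water = (9.110, 0.000) knots; the water relative to ground = (0.447, 1.306) knots.
Velocity relative to ground = (9.110, 0.000) + (0.447, 1.306) = (9.557, 1.306) knots.
Bearing = atan2(9.56, 1.31) = 82.22° clockwise from north.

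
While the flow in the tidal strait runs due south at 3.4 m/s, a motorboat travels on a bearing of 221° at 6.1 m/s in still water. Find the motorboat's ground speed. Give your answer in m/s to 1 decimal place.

Taking east as x and north as y: velocity relative to the water = (-4.002, -4.604) m/s; the water relative to ground = (0.000, -3.400) m/s.
Velocity relative to ground = (-4.002, -4.604) + (0.000, -3.400) = (-4.002, -8.004) m/s.
Speed = |(-4.002, -8.004)| = 8.948 m/s.

8.9 m/s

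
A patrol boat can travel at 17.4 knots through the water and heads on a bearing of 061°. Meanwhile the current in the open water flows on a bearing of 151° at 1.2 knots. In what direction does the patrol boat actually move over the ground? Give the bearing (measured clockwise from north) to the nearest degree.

065°

Taking east as x and north as y: velocity relative to the water = (15.218, 8.436) knots; the water relative to ground = (0.582, -1.050) knots.
Velocity relative to ground = (15.218, 8.436) + (0.582, -1.050) = (15.800, 7.386) knots.
Bearing = atan2(15.80, 7.39) = 64.95° clockwise from north.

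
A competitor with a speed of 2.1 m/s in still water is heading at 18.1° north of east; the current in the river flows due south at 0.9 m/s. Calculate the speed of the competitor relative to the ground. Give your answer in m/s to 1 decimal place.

2.0 m/s

Taking east as x and north as y: velocity relative to the water = (1.996, 0.652) m/s; the water relative to ground = (0.000, -0.900) m/s.
Velocity relative to ground = (1.996, 0.652) + (0.000, -0.900) = (1.996, -0.248) m/s.
Speed = |(1.996, -0.248)| = 2.011 m/s.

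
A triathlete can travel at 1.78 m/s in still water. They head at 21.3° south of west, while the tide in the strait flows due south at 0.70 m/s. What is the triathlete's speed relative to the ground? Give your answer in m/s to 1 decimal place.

2.1 m/s

Taking east as x and north as y: velocity relative to the water = (-1.658, -0.647) m/s; the water relative to ground = (0.000, -0.700) m/s.
Velocity relative to ground = (-1.658, -0.647) + (0.000, -0.700) = (-1.658, -1.347) m/s.
Speed = |(-1.658, -1.347)| = 2.136 m/s.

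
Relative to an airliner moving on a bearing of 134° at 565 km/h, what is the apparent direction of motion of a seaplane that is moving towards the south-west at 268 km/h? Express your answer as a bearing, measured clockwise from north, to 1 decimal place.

Taking east as x and north as y: seaplane velocity = (-189.505, -189.505) km/h; airliner velocity = (406.427, -392.482) km/h.
Velocity of seaplane relative to airliner = (-189.505, -189.505) − (406.427, -392.482) = (-595.932, 202.977) km/h.
Bearing = atan2(-595.93, 202.98) = 288.81° clockwise from north.

288.8°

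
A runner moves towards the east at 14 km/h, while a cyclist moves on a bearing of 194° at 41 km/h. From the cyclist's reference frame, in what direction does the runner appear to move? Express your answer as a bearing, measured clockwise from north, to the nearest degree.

031°

Taking east as x and north as y: runner velocity = (14.000, 0.000) km/h; cyclist velocity = (-9.919, -39.782) km/h.
Velocity of runner relative to cyclist = (14.000, 0.000) − (-9.919, -39.782) = (23.919, 39.782) km/h.
Bearing = atan2(23.92, 39.78) = 31.02° clockwise from north.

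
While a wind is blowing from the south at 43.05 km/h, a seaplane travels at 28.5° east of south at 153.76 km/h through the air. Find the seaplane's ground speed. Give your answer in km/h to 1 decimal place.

117.7 km/h

Taking east as x and north as y: velocity relative to the air = (73.368, -135.127) km/h; the air relative to ground = (0.000, 43.050) km/h.
Velocity relative to ground = (73.368, -135.127) + (0.000, 43.050) = (73.368, -92.077) km/h.
Speed = |(73.368, -92.077)| = 117.733 km/h.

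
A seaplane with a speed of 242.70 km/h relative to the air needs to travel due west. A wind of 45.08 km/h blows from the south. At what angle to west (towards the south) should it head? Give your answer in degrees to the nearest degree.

11°

The wind pushes perpendicular to the desired track; the heading must have a component into the wind equal to 45.08 km/h: 242.70 sin θ = 45.08.
sin θ = 0.1857, so θ = 10.704°.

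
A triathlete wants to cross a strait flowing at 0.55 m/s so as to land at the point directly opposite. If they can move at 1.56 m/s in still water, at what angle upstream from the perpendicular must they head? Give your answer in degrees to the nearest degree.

To cancel the current, the upstream component of the triathlete's velocity must equal the flow: 1.56 sin θ = 0.55.
sin θ = 0.55 / 1.56 = 0.3526.
θ = arcsin(0.3526) = 20.644°.

21°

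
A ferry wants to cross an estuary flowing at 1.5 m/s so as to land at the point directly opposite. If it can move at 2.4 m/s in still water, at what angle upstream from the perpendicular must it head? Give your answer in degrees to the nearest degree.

39°

To cancel the current, the upstream component of the ferry's velocity must equal the flow: 2.4 sin θ = 1.5.
sin θ = 1.5 / 2.4 = 0.6250.
θ = arcsin(0.6250) = 38.682°.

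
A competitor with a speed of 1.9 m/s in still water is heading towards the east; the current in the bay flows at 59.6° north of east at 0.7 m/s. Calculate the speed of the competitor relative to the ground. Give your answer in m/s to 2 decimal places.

2.33 m/s

Taking east as x and north as y: velocity relative to the water = (1.900, 0.000) m/s; the water relative to ground = (0.354, 0.604) m/s.
Velocity relative to ground = (1.900, 0.000) + (0.354, 0.604) = (2.254, 0.604) m/s.
Speed = |(2.254, 0.604)| = 2.334 m/s.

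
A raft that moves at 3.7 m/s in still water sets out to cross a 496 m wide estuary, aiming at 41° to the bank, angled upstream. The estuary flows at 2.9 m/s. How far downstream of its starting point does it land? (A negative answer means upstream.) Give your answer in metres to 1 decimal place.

Perpendicular speed = 2.427 m/s; crossing time = 496 / 2.427 = 204.332 s.
Net downstream speed = 0.108 m/s.
Drift = 0.108 × 204.332 = 21.981 m (downstream).

22.0 m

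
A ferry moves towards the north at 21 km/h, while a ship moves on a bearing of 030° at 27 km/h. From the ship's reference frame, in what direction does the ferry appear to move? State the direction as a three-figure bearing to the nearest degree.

Taking east as x and north as y: ferry velocity = (0.000, 21.000) km/h; ship velocity = (13.500, 23.383) km/h.
Velocity of ferry relative to ship = (0.000, 21.000) − (13.500, 23.383) = (-13.500, -2.383) km/h.
Bearing = atan2(-13.50, -2.38) = 259.99° clockwise from north.

260°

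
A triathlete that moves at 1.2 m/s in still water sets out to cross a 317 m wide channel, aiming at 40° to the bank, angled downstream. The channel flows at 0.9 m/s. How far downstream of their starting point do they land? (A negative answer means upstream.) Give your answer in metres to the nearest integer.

748 m

Perpendicular speed = 0.771 m/s; crossing time = 317 / 0.771 = 410.970 s.
Net downstream speed = 1.819 m/s.
Drift = 1.819 × 410.970 = 747.659 m (downstream).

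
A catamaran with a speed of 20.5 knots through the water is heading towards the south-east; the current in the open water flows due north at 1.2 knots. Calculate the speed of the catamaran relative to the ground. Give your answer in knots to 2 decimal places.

Taking east as x and north as y: velocity relative to the water = (14.496, -14.496) knots; the water relative to ground = (0.000, 1.200) knots.
Velocity relative to ground = (14.496, -14.496) + (0.000, 1.200) = (14.496, -13.296) knots.
Speed = |(14.496, -13.296)| = 19.670 knots.

19.67 knots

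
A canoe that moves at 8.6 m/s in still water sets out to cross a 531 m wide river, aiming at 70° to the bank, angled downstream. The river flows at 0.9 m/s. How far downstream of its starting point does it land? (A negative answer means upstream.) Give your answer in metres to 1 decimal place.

252.4 m

Perpendicular speed = 8.081 m/s; crossing time = 531 / 8.081 = 65.707 s.
Net downstream speed = 3.841 m/s.
Drift = 3.841 × 65.707 = 252.404 m (downstream).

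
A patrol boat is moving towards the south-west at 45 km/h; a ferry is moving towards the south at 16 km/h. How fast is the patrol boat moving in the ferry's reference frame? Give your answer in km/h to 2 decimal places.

Taking east as x and north as y: patrol boat velocity = (-31.820, -31.820) km/h; ferry velocity = (0.000, -16.000) km/h.
Velocity of patrol boat relative to ferry = (-31.820, -31.820) − (0.000, -16.000) = (-31.820, -15.820) km/h.
Magnitude = |(-31.820, -15.820)| = 35.535 km/h.

35.54 km/h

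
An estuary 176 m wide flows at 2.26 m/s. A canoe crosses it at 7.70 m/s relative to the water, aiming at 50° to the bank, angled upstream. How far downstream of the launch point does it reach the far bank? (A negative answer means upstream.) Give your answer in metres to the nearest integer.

Perpendicular speed = 5.899 m/s; crossing time = 176 / 5.899 = 29.838 s.
Net downstream speed = -2.689 m/s.
Drift = -2.689 × 29.838 = -80.248 m (upstream).

-80 m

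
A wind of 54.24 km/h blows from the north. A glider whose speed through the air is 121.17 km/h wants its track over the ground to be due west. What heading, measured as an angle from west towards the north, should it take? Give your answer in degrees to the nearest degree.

27°

The wind pushes perpendicular to the desired track; the heading must have a component into the wind equal to 54.24 km/h: 121.17 sin θ = 54.24.
sin θ = 0.4476, so θ = 26.592°.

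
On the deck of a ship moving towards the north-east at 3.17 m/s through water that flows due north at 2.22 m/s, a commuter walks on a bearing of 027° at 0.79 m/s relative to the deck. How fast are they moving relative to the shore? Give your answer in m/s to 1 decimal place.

5.8 m/s

In east/north components (m/s): commuter relative to ship = (0.359, 0.704); ship relative to water = (2.242, 2.242); water relative to ground = (0.000, 2.220).
Sum = (2.600, 5.165) m/s.
Speed = |(2.600, 5.165)| = 5.783 m/s.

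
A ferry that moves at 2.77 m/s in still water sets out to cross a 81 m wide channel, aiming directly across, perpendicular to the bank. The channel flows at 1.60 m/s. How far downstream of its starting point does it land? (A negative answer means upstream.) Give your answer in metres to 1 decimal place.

46.8 m

Perpendicular speed = 2.770 m/s; crossing time = 81 / 2.770 = 29.242 s.
Net downstream speed = 1.600 m/s.
Drift = 1.600 × 29.242 = 46.787 m (downstream).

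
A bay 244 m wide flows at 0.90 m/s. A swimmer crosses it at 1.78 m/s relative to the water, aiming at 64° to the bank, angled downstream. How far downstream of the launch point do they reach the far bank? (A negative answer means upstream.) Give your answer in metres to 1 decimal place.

Perpendicular speed = 1.600 m/s; crossing time = 244 / 1.600 = 152.514 s.
Net downstream speed = 1.680 m/s.
Drift = 1.680 × 152.514 = 256.269 m (downstream).

256.3 m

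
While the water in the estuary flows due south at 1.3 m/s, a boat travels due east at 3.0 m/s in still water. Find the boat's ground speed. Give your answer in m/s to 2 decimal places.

3.27 m/s

Taking east as x and north as y: velocity relative to the water = (3.000, 0.000) m/s; the water relative to ground = (0.000, -1.300) m/s.
Velocity relative to ground = (3.000, 0.000) + (0.000, -1.300) = (3.000, -1.300) m/s.
Speed = |(3.000, -1.300)| = 3.270 m/s.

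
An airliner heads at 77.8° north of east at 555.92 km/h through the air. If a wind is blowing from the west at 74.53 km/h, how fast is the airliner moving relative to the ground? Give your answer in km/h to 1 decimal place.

576.3 km/h

Taking east as x and north as y: velocity relative to the air = (117.480, 543.365) km/h; the air relative to ground = (74.530, 0.000) km/h.
Velocity relative to ground = (117.480, 543.365) + (74.530, 0.000) = (192.010, 543.365) km/h.
Speed = |(192.010, 543.365)| = 576.293 km/h.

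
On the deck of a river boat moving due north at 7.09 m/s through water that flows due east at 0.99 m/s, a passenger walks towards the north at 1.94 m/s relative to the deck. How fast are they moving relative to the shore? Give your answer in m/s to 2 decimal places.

9.08 m/s

In east/north components (m/s): passenger relative to river boat = (0.000, 1.940); river boat relative to water = (0.000, 7.090); water relative to ground = (0.990, 0.000).
Sum = (0.990, 9.030) m/s.
Speed = |(0.990, 9.030)| = 9.084 m/s.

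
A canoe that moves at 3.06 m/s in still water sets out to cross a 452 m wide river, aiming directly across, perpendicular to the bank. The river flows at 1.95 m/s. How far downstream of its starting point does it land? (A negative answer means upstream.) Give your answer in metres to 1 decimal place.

Perpendicular speed = 3.060 m/s; crossing time = 452 / 3.060 = 147.712 s.
Net downstream speed = 1.950 m/s.
Drift = 1.950 × 147.712 = 288.039 m (downstream).

288.0 m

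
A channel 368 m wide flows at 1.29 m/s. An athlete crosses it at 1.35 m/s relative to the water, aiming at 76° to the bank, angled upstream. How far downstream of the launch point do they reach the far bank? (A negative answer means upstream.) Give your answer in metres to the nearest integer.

Perpendicular speed = 1.310 m/s; crossing time = 368 / 1.310 = 280.938 s.
Net downstream speed = 0.963 m/s.
Drift = 0.963 × 280.938 = 270.657 m (downstream).

271 m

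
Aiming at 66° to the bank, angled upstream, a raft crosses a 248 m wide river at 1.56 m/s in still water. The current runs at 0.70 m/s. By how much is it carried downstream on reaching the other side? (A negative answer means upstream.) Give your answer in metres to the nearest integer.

Perpendicular speed = 1.425 m/s; crossing time = 248 / 1.425 = 174.019 s.
Net downstream speed = 0.065 m/s.
Drift = 0.065 × 174.019 = 11.397 m (downstream).

11 m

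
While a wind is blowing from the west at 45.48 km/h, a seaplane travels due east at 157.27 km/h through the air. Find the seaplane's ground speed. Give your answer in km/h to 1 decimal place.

202.8 km/h

Taking east as x and north as y: velocity relative to the air = (157.270, 0.000) km/h; the air relative to ground = (45.480, 0.000) km/h.
Velocity relative to ground = (157.270, 0.000) + (45.480, 0.000) = (202.750, 0.000) km/h.
Speed = |(202.750, 0.000)| = 202.750 km/h.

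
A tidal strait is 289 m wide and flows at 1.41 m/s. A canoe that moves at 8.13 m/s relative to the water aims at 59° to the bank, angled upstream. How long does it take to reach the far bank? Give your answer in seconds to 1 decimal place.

41.5 s

The component of the canoe's velocity perpendicular to the bank is 8.13 × sin 59° = 6.969 m/s.
Only the cross-stream component determines the crossing time; the current contributes nothing perpendicular to the bank.
Time = 289 / 6.969 = 41.471 s.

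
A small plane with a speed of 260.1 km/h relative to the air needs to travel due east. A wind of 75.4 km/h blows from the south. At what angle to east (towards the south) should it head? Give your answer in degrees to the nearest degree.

17°

The wind pushes perpendicular to the desired track; the heading must have a component into the wind equal to 75.4 km/h: 260.1 sin θ = 75.4.
sin θ = 0.2899, so θ = 16.851°.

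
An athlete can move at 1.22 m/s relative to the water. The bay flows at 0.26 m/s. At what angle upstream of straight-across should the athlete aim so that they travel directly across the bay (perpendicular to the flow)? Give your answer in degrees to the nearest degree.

To cancel the current, the upstream component of the athlete's velocity must equal the flow: 1.22 sin θ = 0.26.
sin θ = 0.26 / 1.22 = 0.2131.
θ = arcsin(0.2131) = 12.305°.

12°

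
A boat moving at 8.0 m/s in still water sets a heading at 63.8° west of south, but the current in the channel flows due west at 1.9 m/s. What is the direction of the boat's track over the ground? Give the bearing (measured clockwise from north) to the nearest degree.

249°

Taking east as x and north as y: velocity relative to the water = (-7.178, -3.532) m/s; the water relative to ground = (-1.900, 0.000) m/s.
Velocity relative to ground = (-7.178, -3.532) + (-1.900, 0.000) = (-9.078, -3.532) m/s.
Bearing = atan2(-9.08, -3.53) = 248.74° clockwise from north.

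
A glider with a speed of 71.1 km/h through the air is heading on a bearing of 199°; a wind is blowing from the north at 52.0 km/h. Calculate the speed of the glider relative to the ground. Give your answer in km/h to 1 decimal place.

121.5 km/h

Taking east as x and north as y: velocity relative to the air = (-23.148, -67.226) km/h; the air relative to ground = (0.000, -52.000) km/h.
Velocity relative to ground = (-23.148, -67.226) + (0.000, -52.000) = (-23.148, -119.226) km/h.
Speed = |(-23.148, -119.226)| = 121.453 km/h.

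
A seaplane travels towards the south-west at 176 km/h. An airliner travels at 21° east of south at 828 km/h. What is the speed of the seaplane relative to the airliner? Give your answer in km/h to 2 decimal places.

Taking east as x and north as y: seaplane velocity = (-124.451, -124.451) km/h; airliner velocity = (296.729, -773.005) km/h.
Velocity of seaplane relative to airliner = (-124.451, -124.451) − (296.729, -773.005) = (-421.179, 648.554) km/h.
Magnitude = |(-421.179, 648.554)| = 773.314 km/h.

773.31 km/h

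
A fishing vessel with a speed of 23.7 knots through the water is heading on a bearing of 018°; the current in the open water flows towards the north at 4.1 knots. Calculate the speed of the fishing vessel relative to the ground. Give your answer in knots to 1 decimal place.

Taking east as x and north as y: velocity relative to the water = (7.324, 22.540) knots; the water relative to ground = (0.000, 4.100) knots.
Velocity relative to ground = (7.324, 22.540) + (0.000, 4.100) = (7.324, 26.640) knots.
Speed = |(7.324, 26.640)| = 27.628 knots.

27.6 knots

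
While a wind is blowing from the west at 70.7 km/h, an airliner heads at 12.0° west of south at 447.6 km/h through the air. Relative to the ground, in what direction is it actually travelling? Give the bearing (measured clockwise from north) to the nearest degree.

Taking east as x and north as y: velocity relative to the air = (-93.061, -437.819) km/h; the air relative to ground = (70.700, 0.000) km/h.
Velocity relative to ground = (-93.061, -437.819) + (70.700, 0.000) = (-22.361, -437.819) km/h.
Bearing = atan2(-22.36, -437.82) = 182.92° clockwise from north.

183°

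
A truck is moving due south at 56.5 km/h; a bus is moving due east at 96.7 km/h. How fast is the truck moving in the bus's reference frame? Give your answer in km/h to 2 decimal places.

112.00 km/h

Taking east as x and north as y: truck velocity = (0.000, -56.500) km/h; bus velocity = (96.700, 0.000) km/h.
Velocity of truck relative to bus = (0.000, -56.500) − (96.700, 0.000) = (-96.700, -56.500) km/h.
Magnitude = |(-96.700, -56.500)| = 111.996 km/h.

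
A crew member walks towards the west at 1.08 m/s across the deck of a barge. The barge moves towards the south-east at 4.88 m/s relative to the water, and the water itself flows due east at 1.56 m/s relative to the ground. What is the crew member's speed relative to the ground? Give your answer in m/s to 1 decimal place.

In east/north components (m/s): crew member relative to barge = (-1.080, 0.000); barge relative to water = (3.451, -3.451); water relative to ground = (1.560, 0.000).
Sum = (3.931, -3.451) m/s.
Speed = |(3.931, -3.451)| = 5.230 m/s.

5.2 m/s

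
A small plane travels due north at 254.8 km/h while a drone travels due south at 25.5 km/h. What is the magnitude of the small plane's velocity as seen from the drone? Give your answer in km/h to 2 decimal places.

Taking east as x and north as y: small plane velocity = (0.000, 254.800) km/h; drone velocity = (0.000, -25.500) km/h.
Velocity of small plane relative to drone = (0.000, 254.800) − (0.000, -25.500) = (0.000, 280.300) km/h.
Magnitude = |(0.000, 280.300)| = 280.300 km/h.

280.30 km/h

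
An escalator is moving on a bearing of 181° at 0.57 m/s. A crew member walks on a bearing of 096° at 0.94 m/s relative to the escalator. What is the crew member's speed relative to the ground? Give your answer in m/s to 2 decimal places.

Taking east as x and north as y: escalator velocity = (-0.010, -0.570) m/s; crew member velocity relative to escalator = (0.935, -0.098) m/s.
Velocity relative to ground = (-0.010, -0.570) + (0.935, -0.098) = (0.925, -0.668) m/s.
Speed = |(0.925, -0.668)| = 1.141 m/s.

1.14 m/s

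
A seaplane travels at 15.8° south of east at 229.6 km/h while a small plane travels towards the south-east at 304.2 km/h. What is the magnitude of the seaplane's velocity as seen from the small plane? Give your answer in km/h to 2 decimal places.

Taking east as x and north as y: seaplane velocity = (220.925, -62.516) km/h; small plane velocity = (215.102, -215.102) km/h.
Velocity of seaplane relative to small plane = (220.925, -62.516) − (215.102, -215.102) = (5.823, 152.586) km/h.
Magnitude = |(5.823, 152.586)| = 152.697 km/h.

152.70 km/h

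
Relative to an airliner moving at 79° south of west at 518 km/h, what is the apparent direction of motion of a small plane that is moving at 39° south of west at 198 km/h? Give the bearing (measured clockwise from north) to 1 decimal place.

Taking east as x and north as y: small plane velocity = (-153.875, -124.605) km/h; airliner velocity = (-98.839, -508.483) km/h.
Velocity of small plane relative to airliner = (-153.875, -124.605) − (-98.839, -508.483) = (-55.036, 383.877) km/h.
Bearing = atan2(-55.04, 383.88) = 351.84° clockwise from north.

351.8°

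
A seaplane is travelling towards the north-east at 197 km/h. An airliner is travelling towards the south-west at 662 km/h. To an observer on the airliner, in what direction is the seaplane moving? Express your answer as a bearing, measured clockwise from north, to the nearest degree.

045°

Taking east as x and north as y: seaplane velocity = (139.300, 139.300) km/h; airliner velocity = (-468.105, -468.105) km/h.
Velocity of seaplane relative to airliner = (139.300, 139.300) − (-468.105, -468.105) = (607.405, 607.405) km/h.
Bearing = atan2(607.40, 607.40) = 45.00° clockwise from north.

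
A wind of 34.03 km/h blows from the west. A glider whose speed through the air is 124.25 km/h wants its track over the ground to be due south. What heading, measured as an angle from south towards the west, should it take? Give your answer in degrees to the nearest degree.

The wind pushes perpendicular to the desired track; the heading must have a component into the wind equal to 34.03 km/h: 124.25 sin θ = 34.03.
sin θ = 0.2739, so θ = 15.895°.

16°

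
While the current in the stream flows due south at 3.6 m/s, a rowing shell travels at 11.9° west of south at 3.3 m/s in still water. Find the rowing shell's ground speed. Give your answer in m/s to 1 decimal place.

6.9 m/s

Taking east as x and north as y: velocity relative to the water = (-0.680, -3.229) m/s; the water relative to ground = (0.000, -3.600) m/s.
Velocity relative to ground = (-0.680, -3.229) + (0.000, -3.600) = (-0.680, -6.829) m/s.
Speed = |(-0.680, -6.829)| = 6.863 m/s.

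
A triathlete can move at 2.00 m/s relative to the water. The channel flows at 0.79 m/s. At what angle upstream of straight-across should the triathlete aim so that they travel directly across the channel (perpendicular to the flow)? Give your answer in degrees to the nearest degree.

To cancel the current, the upstream component of the triathlete's velocity must equal the flow: 2.00 sin θ = 0.79.
sin θ = 0.79 / 2.00 = 0.3950.
θ = arcsin(0.3950) = 23.266°.

23°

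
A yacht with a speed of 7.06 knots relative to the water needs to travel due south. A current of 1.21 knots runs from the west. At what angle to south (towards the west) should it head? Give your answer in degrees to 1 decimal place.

The current pushes perpendicular to the desired track; the heading must have a component into the current equal to 1.21 knots: 7.06 sin θ = 1.21.
sin θ = 0.1714, so θ = 9.869°.

9.9°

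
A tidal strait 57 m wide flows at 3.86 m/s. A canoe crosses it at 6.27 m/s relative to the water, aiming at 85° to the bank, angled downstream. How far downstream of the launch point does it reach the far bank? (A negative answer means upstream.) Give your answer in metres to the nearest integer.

Perpendicular speed = 6.246 m/s; crossing time = 57 / 6.246 = 9.126 s.
Net downstream speed = 4.406 m/s.
Drift = 4.406 × 9.126 = 40.212 m (downstream).

40 m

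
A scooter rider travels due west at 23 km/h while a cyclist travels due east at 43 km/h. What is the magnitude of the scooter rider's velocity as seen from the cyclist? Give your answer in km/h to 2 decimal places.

Taking east as x and north as y: scooter rider velocity = (-23.000, 0.000) km/h; cyclist velocity = (43.000, 0.000) km/h.
Velocity of scooter rider relative to cyclist = (-23.000, 0.000) − (43.000, 0.000) = (-66.000, 0.000) km/h.
Magnitude = |(-66.000, 0.000)| = 66.000 km/h.

66.00 km/h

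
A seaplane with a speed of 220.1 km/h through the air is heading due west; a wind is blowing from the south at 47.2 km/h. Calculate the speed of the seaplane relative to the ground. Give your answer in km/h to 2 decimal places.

Taking east as x and north as y: velocity relative to the air = (-220.100, 0.000) km/h; the air relative to ground = (0.000, 47.200) km/h.
Velocity relative to ground = (-220.100, 0.000) + (0.000, 47.200) = (-220.100, 47.200) km/h.
Speed = |(-220.100, 47.200)| = 225.104 km/h.

225.10 km/h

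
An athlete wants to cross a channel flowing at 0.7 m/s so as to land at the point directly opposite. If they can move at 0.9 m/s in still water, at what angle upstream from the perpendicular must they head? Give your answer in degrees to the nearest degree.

51°

To cancel the current, the upstream component of the athlete's velocity must equal the flow: 0.9 sin θ = 0.7.
sin θ = 0.7 / 0.9 = 0.7778.
θ = arcsin(0.7778) = 51.058°.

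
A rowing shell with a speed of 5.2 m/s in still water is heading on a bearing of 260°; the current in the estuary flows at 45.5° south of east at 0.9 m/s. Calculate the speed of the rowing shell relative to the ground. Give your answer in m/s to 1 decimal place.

4.7 m/s

Taking east as x and north as y: velocity relative to the water = (-5.121, -0.903) m/s; the water relative to ground = (0.631, -0.642) m/s.
Velocity relative to ground = (-5.121, -0.903) + (0.631, -0.642) = (-4.490, -1.545) m/s.
Speed = |(-4.490, -1.545)| = 4.749 m/s.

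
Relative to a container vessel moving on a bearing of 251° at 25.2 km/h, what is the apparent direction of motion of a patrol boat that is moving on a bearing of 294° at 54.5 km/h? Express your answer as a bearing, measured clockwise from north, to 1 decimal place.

Taking east as x and north as y: patrol boat velocity = (-49.788, 22.167) km/h; container vessel velocity = (-23.827, -8.204) km/h.
Velocity of patrol boat relative to container vessel = (-49.788, 22.167) − (-23.827, -8.204) = (-25.961, 30.371) km/h.
Bearing = atan2(-25.96, 30.37) = 319.48° clockwise from north.

319.5°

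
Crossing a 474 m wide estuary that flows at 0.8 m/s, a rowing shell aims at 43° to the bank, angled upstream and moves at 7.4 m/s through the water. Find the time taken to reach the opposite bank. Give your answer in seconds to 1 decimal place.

93.9 s

The component of the rowing shell's velocity perpendicular to the bank is 7.4 × sin 43° = 5.047 m/s.
The current is parallel to the bank, so it does not affect the crossing time.
Time = 474 / 5.047 = 93.921 s.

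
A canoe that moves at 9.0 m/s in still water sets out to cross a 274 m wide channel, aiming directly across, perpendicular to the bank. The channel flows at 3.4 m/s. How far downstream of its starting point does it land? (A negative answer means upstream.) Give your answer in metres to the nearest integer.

Perpendicular speed = 9.000 m/s; crossing time = 274 / 9.000 = 30.444 s.
Net downstream speed = 3.400 m/s.
Drift = 3.400 × 30.444 = 103.511 m (downstream).

104 m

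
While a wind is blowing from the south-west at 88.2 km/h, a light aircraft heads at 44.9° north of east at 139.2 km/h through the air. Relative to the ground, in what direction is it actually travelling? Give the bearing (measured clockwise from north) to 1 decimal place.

045.1°

Taking east as x and north as y: velocity relative to the air = (98.601, 98.257) km/h; the air relative to ground = (62.367, 62.367) km/h.
Velocity relative to ground = (98.601, 98.257) + (62.367, 62.367) = (160.968, 160.624) km/h.
Bearing = atan2(160.97, 160.62) = 45.06° clockwise from north.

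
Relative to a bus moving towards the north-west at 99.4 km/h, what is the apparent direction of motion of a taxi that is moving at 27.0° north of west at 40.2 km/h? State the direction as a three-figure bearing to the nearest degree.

Taking east as x and north as y: taxi velocity = (-35.818, 18.250) km/h; bus velocity = (-70.286, 70.286) km/h.
Velocity of taxi relative to bus = (-35.818, 18.250) − (-70.286, 70.286) = (34.468, -52.036) km/h.
Bearing = atan2(34.47, -52.04) = 146.48° clockwise from north.

146°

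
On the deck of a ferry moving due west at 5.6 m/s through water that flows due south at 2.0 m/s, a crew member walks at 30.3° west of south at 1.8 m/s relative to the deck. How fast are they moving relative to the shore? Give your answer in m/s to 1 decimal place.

In east/north components (m/s): crew member relative to ferry = (-0.908, -1.554); ferry relative to water = (-5.600, 0.000); water relative to ground = (0.000, -2.000).
Sum = (-6.508, -3.554) m/s.
Speed = |(-6.508, -3.554)| = 7.415 m/s.

7.4 m/s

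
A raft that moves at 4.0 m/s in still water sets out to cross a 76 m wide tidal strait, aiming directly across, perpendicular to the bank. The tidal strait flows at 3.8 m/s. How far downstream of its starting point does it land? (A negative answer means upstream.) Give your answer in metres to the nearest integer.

72 m

Perpendicular speed = 4.000 m/s; crossing time = 76 / 4.000 = 19.000 s.
Net downstream speed = 3.800 m/s.
Drift = 3.800 × 19.000 = 72.200 m (downstream).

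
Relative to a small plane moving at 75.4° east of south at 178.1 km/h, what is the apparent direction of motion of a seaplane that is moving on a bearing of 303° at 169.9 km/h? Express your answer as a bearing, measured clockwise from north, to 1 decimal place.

293.6°

Taking east as x and north as y: seaplane velocity = (-142.490, 92.534) km/h; small plane velocity = (172.349, -44.894) km/h.
Velocity of seaplane relative to small plane = (-142.490, 92.534) − (172.349, -44.894) = (-314.839, 137.428) km/h.
Bearing = atan2(-314.84, 137.43) = 293.58° clockwise from north.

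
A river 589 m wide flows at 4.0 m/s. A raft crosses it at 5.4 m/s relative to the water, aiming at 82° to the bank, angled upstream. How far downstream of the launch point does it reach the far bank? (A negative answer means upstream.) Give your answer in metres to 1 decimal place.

Perpendicular speed = 5.347 m/s; crossing time = 589 / 5.347 = 110.146 s.
Net downstream speed = 3.248 m/s.
Drift = 3.248 × 110.146 = 357.805 m (downstream).

357.8 m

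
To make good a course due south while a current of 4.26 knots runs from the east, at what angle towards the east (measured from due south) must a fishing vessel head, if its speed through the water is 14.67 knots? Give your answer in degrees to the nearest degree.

17°

The current pushes perpendicular to the desired track; the heading must have a component into the current equal to 4.26 knots: 14.67 sin θ = 4.26.
sin θ = 0.2904, so θ = 16.881°.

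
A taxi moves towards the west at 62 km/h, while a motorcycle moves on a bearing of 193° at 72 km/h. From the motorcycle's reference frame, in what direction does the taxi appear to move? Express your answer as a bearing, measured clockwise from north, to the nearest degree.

Taking east as x and north as y: taxi velocity = (-62.000, 0.000) km/h; motorcycle velocity = (-16.196, -70.155) km/h.
Velocity of taxi relative to motorcycle = (-62.000, 0.000) − (-16.196, -70.155) = (-45.804, 70.155) km/h.
Bearing = atan2(-45.80, 70.15) = 326.86° clockwise from north.

327°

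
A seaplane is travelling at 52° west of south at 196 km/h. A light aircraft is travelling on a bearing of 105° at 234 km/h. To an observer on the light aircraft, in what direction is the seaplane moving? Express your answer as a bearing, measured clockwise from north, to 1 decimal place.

Taking east as x and north as y: seaplane velocity = (-154.450, -120.670) km/h; light aircraft velocity = (226.027, -60.564) km/h.
Velocity of seaplane relative to light aircraft = (-154.450, -120.670) − (226.027, -60.564) = (-380.477, -60.106) km/h.
Bearing = atan2(-380.48, -60.11) = 261.02° clockwise from north.

261.0°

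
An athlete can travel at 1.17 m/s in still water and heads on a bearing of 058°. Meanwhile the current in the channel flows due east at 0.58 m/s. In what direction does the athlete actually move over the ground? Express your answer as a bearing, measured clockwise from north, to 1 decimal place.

Taking east as x and north as y: velocity relative to the water = (0.992, 0.620) m/s; the water relative to ground = (0.580, 0.000) m/s.
Velocity relative to ground = (0.992, 0.620) + (0.580, 0.000) = (1.572, 0.620) m/s.
Bearing = atan2(1.57, 0.62) = 68.48° clockwise from north.

068.5°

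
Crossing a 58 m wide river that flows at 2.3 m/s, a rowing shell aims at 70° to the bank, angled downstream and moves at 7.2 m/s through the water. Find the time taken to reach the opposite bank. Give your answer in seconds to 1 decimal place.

The component of the rowing shell's velocity perpendicular to the bank is 7.2 × sin 70° = 6.766 m/s.
The flow acts along the bank and has no component across it.
Time = 58 / 6.766 = 8.573 s.

8.6 s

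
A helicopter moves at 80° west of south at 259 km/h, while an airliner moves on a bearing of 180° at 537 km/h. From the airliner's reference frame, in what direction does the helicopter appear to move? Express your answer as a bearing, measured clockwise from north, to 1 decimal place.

332.6°

Taking east as x and north as y: helicopter velocity = (-255.065, -44.975) km/h; airliner velocity = (0.000, -537.000) km/h.
Velocity of helicopter relative to airliner = (-255.065, -44.975) − (0.000, -537.000) = (-255.065, 492.025) km/h.
Bearing = atan2(-255.07, 492.03) = 332.60° clockwise from north.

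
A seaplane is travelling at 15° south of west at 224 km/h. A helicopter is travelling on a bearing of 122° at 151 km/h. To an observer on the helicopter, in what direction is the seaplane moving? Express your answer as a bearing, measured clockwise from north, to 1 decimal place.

273.7°

Taking east as x and north as y: seaplane velocity = (-216.367, -57.975) km/h; helicopter velocity = (128.055, -80.018) km/h.
Velocity of seaplane relative to helicopter = (-216.367, -57.975) − (128.055, -80.018) = (-344.423, 22.042) km/h.
Bearing = atan2(-344.42, 22.04) = 273.66° clockwise from north.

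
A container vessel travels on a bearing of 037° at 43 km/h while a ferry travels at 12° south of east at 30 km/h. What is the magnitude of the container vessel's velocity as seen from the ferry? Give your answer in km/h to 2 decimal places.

40.73 km/h

Taking east as x and north as y: container vessel velocity = (25.878, 34.341) km/h; ferry velocity = (29.344, -6.237) km/h.
Velocity of container vessel relative to ferry = (25.878, 34.341) − (29.344, -6.237) = (-3.466, 40.579) km/h.
Magnitude = |(-3.466, 40.579)| = 40.726 km/h.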